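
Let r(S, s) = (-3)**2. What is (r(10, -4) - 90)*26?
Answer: -2106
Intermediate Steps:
r(S, s) = 9
(r(10, -4) - 90)*26 = (9 - 90)*26 = -81*26 = -2106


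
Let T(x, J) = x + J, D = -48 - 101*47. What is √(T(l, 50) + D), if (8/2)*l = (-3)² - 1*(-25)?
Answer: I*√18946/2 ≈ 68.822*I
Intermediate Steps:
l = 17/2 (l = ((-3)² - 1*(-25))/4 = (9 + 25)/4 = (¼)*34 = 17/2 ≈ 8.5000)
D = -4795 (D = -48 - 4747 = -4795)
T(x, J) = J + x
√(T(l, 50) + D) = √((50 + 17/2) - 4795) = √(117/2 - 4795) = √(-9473/2) = I*√18946/2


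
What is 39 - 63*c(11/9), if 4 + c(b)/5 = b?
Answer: 914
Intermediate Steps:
c(b) = -20 + 5*b
39 - 63*c(11/9) = 39 - 63*(-20 + 5*(11/9)) = 39 - 63*(-20 + 55/9) = 39 - 63*(-125/9) = 39 + 875 = 914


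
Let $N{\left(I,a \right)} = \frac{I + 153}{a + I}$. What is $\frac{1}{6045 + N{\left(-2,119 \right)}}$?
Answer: $\frac{117}{707416} \approx 0.00016539$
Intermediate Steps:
$N{\left(I,a \right)} = \frac{153 + I}{I + a}$
$\frac{1}{6045 + N{\left(-2,119 \right)}} = \frac{1}{6045 + \frac{153 - 2}{-2 + 119}} = \frac{1}{6045 + \frac{1}{117} \cdot 151} = \frac{1}{6045 + \frac{151}{117}} = \frac{1}{\frac{707416}{117}} = \frac{117}{707416}$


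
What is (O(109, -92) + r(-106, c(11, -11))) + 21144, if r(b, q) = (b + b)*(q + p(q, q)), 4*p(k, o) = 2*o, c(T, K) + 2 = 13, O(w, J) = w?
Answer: 17755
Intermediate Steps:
c(T, K) = 11 (c(T, K) = -2 + 13 = 11)
p(k, o) = o/2 (p(k, o) = (2*o)/4 = o/2)
r(b, q) = 3*b*q (r(b, q) = (b + b)*(q + q/2) = (2*b)*(3*q/2) = 3*b*q)
(O(109, -92) + r(-106, c(11, -11))) + 21144 = (109 + 3*(-106)*11) + 21144 = (109 - 3498) + 21144 = -3389 + 21144 = 17755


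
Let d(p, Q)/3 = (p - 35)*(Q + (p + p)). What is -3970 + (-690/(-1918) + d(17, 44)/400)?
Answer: -381698327/95900 ≈ -3980.2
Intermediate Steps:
d(p, Q) = 3*(-35 + p)*(Q + 2*p) (d(p, Q) = 3*((p - 35)*(Q + (p + p))) = 3*((-35 + p)*(Q + 2*p)) = 3*(-35 + p)*(Q + 2*p))
-3970 + (-690/(-1918) + d(17, 44)/400) = -3970 + (-690/(-1918) + (-210*17 - 105*44 + 6*17² + 3*44*17)/400) = -3970 + (-690*(-1/1918) + (-3570 - 4620 + 6*289 + 2244)*(1/400)) = -3970 + (345/959 + (-3570 - 4620 + 1734 + 2244)*(1/400)) = -3970 + (345/959 - 4212*1/400) = -3970 + (345/959 - 1053/100) = -3970 - 975327/95900 = -381698327/95900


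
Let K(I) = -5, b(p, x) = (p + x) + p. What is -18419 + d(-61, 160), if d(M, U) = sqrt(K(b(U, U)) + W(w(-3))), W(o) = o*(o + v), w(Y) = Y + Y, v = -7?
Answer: -18419 + sqrt(73) ≈ -18410.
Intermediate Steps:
b(p, x) = x + 2*p
w(Y) = 2*Y
W(o) = o*(-7 + o) (W(o) = o*(o - 7) = o*(-7 + o))
d(M, U) = sqrt(73) (d(M, U) = sqrt(-5 + (2*(-3))*(-7 + 2*(-3))) = sqrt(-5 - 6*(-7 - 6)) = sqrt(-5 - 6*(-13)) = sqrt(-5 + 78) = sqrt(73))
-18419 + d(-61, 160) = -18419 + sqrt(73)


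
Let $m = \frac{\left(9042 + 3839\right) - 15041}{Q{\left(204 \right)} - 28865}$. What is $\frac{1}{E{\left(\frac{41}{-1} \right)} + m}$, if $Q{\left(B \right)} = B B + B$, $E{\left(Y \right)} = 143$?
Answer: $\frac{2591}{370081} \approx 0.0070012$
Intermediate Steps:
$Q{\left(B \right)} = B + B^{2}$ ($Q{\left(B \right)} = B^{2} + B = B + B^{2}$)
$m = - \frac{432}{2591}$ ($m = \frac{\left(9042 + 3839\right) - 15041}{204 \left(1 + 204\right) - 28865} = \frac{12881 - 15041}{204 \cdot 205 - 28865} = - \frac{2160}{41820 - 28865} = - \frac{2160}{12955} = \left(-2160\right) \frac{1}{12955} = - \frac{432}{2591} \approx -0.16673$)
$\frac{1}{E{\left(\frac{41}{-1} \right)} + m} = \frac{1}{143 - \frac{432}{2591}} = \frac{1}{\frac{370081}{2591}} = \frac{2591}{370081}$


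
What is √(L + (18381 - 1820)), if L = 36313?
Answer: √52874 ≈ 229.94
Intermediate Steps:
√(L + (18381 - 1820)) = √(36313 + (18381 - 1820)) = √(36313 + 16561) = √52874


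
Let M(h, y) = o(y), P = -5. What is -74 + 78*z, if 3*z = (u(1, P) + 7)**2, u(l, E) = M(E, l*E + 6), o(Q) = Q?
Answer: 1590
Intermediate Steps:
M(h, y) = y
u(l, E) = 6 + E*l (u(l, E) = l*E + 6 = E*l + 6 = 6 + E*l)
z = 64/3 (z = ((6 - 5*1) + 7)**2/3 = ((6 - 5) + 7)**2/3 = (1 + 7)**2/3 = (1/3)*8**2 = (1/3)*64 = 64/3 ≈ 21.333)
-74 + 78*z = -74 + 78*(64/3) = -74 + 1664 = 1590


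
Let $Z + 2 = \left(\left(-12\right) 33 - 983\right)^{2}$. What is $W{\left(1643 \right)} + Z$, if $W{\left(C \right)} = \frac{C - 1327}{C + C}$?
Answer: $\frac{3124393035}{1643} \approx 1.9016 \cdot 10^{6}$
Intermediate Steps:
$W{\left(C \right)} = \frac{-1327 + C}{2 C}$
$Z = 1901639$ ($Z = -2 + \left(\left(-12\right) 33 - 983\right)^{2} = -2 + \left(-396 - 983\right)^{2} = -2 + \left(-1379\right)^{2} = -2 + 1901641 = 1901639$)
$W{\left(1643 \right)} + Z = \frac{-1327 + 1643}{2 \cdot 1643} + 1901639 = \frac{1}{2} \cdot \frac{1}{1643} \cdot 316 + 1901639 = \frac{158}{1643} + 1901639 = \frac{3124393035}{1643}$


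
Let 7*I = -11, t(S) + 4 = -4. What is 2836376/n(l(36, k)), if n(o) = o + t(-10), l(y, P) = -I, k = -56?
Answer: -19854632/45 ≈ -4.4121e+5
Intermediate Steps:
t(S) = -8 (t(S) = -4 - 4 = -8)
I = -11/7 (I = (1/7)*(-11) = -11/7 ≈ -1.5714)
l(y, P) = 11/7 (l(y, P) = -1*(-11/7) = 11/7)
n(o) = -8 + o (n(o) = o - 8 = -8 + o)
2836376/n(l(36, k)) = 2836376/(-8 + 11/7) = 2836376/(-45/7) = 2836376*(-7/45) = -19854632/45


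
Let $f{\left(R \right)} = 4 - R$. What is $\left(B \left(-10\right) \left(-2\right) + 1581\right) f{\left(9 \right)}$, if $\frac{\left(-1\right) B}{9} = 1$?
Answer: $-7005$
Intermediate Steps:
$B = -9$ ($B = \left(-9\right) 1 = -9$)
$\left(B \left(-10\right) \left(-2\right) + 1581\right) f{\left(9 \right)} = \left(\left(-9\right) \left(-10\right) \left(-2\right) + 1581\right) \left(4 - 9\right) = \left(90 \left(-2\right) + 1581\right) \left(4 - 9\right) = \left(-180 + 1581\right) \left(-5\right) = 1401 \left(-5\right) = -7005$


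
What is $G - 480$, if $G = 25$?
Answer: $-455$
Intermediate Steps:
$G - 480 = 25 - 480 = -455$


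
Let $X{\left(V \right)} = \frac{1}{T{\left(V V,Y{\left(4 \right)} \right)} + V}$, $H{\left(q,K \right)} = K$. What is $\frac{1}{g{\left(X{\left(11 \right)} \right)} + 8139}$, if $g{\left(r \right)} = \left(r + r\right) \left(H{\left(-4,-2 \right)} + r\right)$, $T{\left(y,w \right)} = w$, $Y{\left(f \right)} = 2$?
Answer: $\frac{169}{1375441} \approx 0.00012287$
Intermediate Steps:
$X{\left(V \right)} = \frac{1}{2 + V}$
$g{\left(r \right)} = 2 r \left(-2 + r\right)$ ($g{\left(r \right)} = \left(r + r\right) \left(-2 + r\right) = 2 r \left(-2 + r\right)$)
$\frac{1}{g{\left(X{\left(11 \right)} \right)} + 8139} = \frac{1}{\frac{2 \left(-2 + \frac{1}{2 + 11}\right)}{2 + 11} + 8139} = \frac{1}{\frac{2 \left(-2 + \frac{1}{13}\right)}{13} + 8139} = \frac{1}{2 \cdot \frac{1}{13} \left(-2 + \frac{1}{13}\right) + 8139} = \frac{1}{2 \cdot \frac{1}{13} \left(- \frac{25}{13}\right) + 8139} = \frac{1}{- \frac{50}{169} + 8139} = \frac{1}{\frac{1375441}{169}} = \frac{169}{1375441}$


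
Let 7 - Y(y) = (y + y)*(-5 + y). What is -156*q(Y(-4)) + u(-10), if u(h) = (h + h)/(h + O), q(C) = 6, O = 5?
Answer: -932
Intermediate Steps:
Y(y) = 7 - 2*y*(-5 + y) (Y(y) = 7 - (y + y)*(-5 + y) = 7 - 2*y*(-5 + y))
u(h) = 2*h/(5 + h) (u(h) = (h + h)/(h + 5) = (2*h)/(5 + h) = 2*h/(5 + h))
-156*q(Y(-4)) + u(-10) = -156*6 + 2*(-10)/(5 - 10) = -936 + 2*(-10)/(-5) = -936 + 2*(-10)*(-1/5) = -936 + 4 = -932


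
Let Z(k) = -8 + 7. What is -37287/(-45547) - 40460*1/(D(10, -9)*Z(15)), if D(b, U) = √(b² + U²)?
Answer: 37287/45547 + 40460*√181/181 ≈ 3008.2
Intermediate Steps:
Z(k) = -1
D(b, U) = √(U² + b²)
-37287/(-45547) - 40460*1/(D(10, -9)*Z(15)) = -37287/(-45547) - 40460*(-1/√((-9)² + 10²)) = -37287*(-1/45547) - 40460*(-1/√(81 + 100)) = 37287/45547 - 40460*(-√181/181) = 37287/45547 - (-40460)*√181/181 = 37287/45547 + 40460*√181/181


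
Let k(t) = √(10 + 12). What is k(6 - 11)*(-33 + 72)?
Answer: 39*√22 ≈ 182.93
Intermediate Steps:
k(t) = √22
k(6 - 11)*(-33 + 72) = √22*(-33 + 72) = √22*39 = 39*√22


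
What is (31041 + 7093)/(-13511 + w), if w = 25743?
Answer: 19067/6116 ≈ 3.1176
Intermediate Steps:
(31041 + 7093)/(-13511 + w) = (31041 + 7093)/(-13511 + 25743) = 38134/12232 = 38134*(1/12232) = 19067/6116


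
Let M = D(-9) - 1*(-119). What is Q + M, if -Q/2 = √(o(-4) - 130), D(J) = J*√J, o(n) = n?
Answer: 119 - 27*I - 2*I*√134 ≈ 119.0 - 50.152*I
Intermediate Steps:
D(J) = J^(3/2)
Q = -2*I*√134 (Q = -2*√(-4 - 130) = -2*I*√134 ≈ -23.152*I)
M = 119 - 27*I (M = (-9)^(3/2) - 1*(-119) = -27*I + 119 = 119 - 27*I ≈ 119.0 - 27.0*I)
Q + M = -2*I*√134 + (119 - 27*I) = 119 - 27*I - 2*I*√134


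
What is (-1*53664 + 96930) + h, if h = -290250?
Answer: -246984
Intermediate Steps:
(-1*53664 + 96930) + h = (-1*53664 + 96930) - 290250 = (-53664 + 96930) - 290250 = 43266 - 290250 = -246984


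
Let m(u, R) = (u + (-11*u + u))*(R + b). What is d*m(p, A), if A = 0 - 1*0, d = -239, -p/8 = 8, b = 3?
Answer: -412992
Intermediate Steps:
p = -64 (p = -8*8 = -64)
A = 0 (A = 0 + 0 = 0)
m(u, R) = -9*u*(3 + R) (m(u, R) = (u + (-11*u + u))*(R + 3) = (u - 10*u)*(3 + R) = (-9*u)*(3 + R) = -9*u*(3 + R))
d*m(p, A) = -(-2151)*(-64)*(3 + 0) = -(-2151)*(-64)*3 = -239*1728 = -412992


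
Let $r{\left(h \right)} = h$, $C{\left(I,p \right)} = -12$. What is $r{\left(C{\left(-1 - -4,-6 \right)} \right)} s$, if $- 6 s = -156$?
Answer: $-312$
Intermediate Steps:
$s = 26$ ($s = \left(- \frac{1}{6}\right) \left(-156\right) = 26$)
$r{\left(C{\left(-1 - -4,-6 \right)} \right)} s = \left(-12\right) 26 = -312$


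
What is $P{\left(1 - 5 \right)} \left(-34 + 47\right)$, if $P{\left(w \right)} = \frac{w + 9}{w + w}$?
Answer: $- \frac{65}{8} \approx -8.125$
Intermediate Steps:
$P{\left(w \right)} = \frac{9 + w}{2 w}$
$P{\left(1 - 5 \right)} \left(-34 + 47\right) = \frac{9 + \left(1 - 5\right)}{2 \left(1 - 5\right)} \left(-34 + 47\right) = \frac{9 + \left(1 - 5\right)}{2 \left(1 - 5\right)} 13 = \frac{9 - 4}{2 \left(-4\right)} 13 = \frac{1}{2} \left(- \frac{1}{4}\right) 5 \cdot 13 = \left(- \frac{5}{8}\right) 13 = - \frac{65}{8}$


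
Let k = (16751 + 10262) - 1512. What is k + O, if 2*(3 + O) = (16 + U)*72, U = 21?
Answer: 26830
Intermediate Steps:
O = 1329 (O = -3 + ((16 + 21)*72)/2 = -3 + (37*72)/2 = -3 + (1/2)*2664 = -3 + 1332 = 1329)
k = 25501 (k = 27013 - 1512 = 25501)
k + O = 25501 + 1329 = 26830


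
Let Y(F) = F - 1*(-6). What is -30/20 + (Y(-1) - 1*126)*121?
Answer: -29285/2 ≈ -14643.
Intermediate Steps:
Y(F) = 6 + F (Y(F) = F + 6 = 6 + F)
-30/20 + (Y(-1) - 1*126)*121 = -30/20 + ((6 - 1) - 1*126)*121 = -30*1/20 + (5 - 126)*121 = -3/2 - 121*121 = -3/2 - 14641 = -29285/2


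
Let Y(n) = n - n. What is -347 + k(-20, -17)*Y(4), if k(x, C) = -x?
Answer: -347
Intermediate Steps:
Y(n) = 0
-347 + k(-20, -17)*Y(4) = -347 - 1*(-20)*0 = -347 + 20*0 = -347 + 0 = -347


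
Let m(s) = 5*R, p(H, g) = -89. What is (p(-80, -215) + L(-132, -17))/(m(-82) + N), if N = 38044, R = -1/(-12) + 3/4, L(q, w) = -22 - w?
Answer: -564/228289 ≈ -0.0024706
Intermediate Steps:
R = 5/6 (R = -1*(-1/12) + 3*(1/4) = 1/12 + 3/4 = 5/6 ≈ 0.83333)
m(s) = 25/6 (m(s) = 5*(5/6) = 25/6)
(p(-80, -215) + L(-132, -17))/(m(-82) + N) = (-89 + (-22 - 1*(-17)))/(25/6 + 38044) = (-89 + (-22 + 17))/(228289/6) = (-89 - 5)*(6/228289) = -94*6/228289 = -564/228289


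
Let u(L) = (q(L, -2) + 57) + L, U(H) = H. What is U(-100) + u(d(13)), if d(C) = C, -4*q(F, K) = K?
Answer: -59/2 ≈ -29.500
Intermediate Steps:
q(F, K) = -K/4
u(L) = 115/2 + L (u(L) = (-¼*(-2) + 57) + L = (½ + 57) + L = 115/2 + L)
U(-100) + u(d(13)) = -100 + (115/2 + 13) = -100 + 141/2 = -59/2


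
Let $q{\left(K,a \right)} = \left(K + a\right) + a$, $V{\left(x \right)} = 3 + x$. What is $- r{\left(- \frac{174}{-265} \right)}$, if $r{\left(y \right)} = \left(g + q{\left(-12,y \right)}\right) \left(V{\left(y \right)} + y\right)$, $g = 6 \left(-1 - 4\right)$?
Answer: $\frac{12323826}{70225} \approx 175.49$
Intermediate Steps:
$q{\left(K,a \right)} = K + 2 a$
$g = -30$ ($g = 6 \left(-5\right) = -30$)
$r{\left(y \right)} = \left(-42 + 2 y\right) \left(3 + 2 y\right)$ ($r{\left(y \right)} = \left(-30 + \left(-12 + 2 y\right)\right) \left(\left(3 + y\right) + y\right) = \left(-42 + 2 y\right) \left(3 + 2 y\right)$)
$- r{\left(- \frac{174}{-265} \right)} = - (-126 - 78 \left(- \frac{174}{-265}\right) + 4 \left(- \frac{174}{-265}\right)^{2}) = - (-126 - 78 \left(\left(-174\right) \left(- \frac{1}{265}\right)\right) + 4 \left(\left(-174\right) \left(- \frac{1}{265}\right)\right)^{2}) = - (-126 - \frac{13572}{265} + 4 \left(\frac{174}{265}\right)^{2}) = - (-126 - \frac{13572}{265} + 4 \cdot \frac{30276}{70225}) = - (-126 - \frac{13572}{265} + \frac{121104}{70225}) = \left(-1\right) \left(- \frac{12323826}{70225}\right) = \frac{12323826}{70225}$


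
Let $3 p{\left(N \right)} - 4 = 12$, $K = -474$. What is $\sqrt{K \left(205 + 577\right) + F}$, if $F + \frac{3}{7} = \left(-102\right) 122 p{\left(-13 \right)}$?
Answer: $\frac{i \sqrt{21414785}}{7} \approx 661.09 i$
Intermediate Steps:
$p{\left(N \right)} = \frac{16}{3}$ ($p{\left(N \right)} = \frac{4}{3} + \frac{1}{3} \cdot 12 = \frac{4}{3} + 4 = \frac{16}{3}$)
$F = - \frac{464579}{7}$ ($F = - \frac{3}{7} + \left(-102\right) 122 \cdot \frac{16}{3} = - \frac{3}{7} - 66368 = - \frac{464579}{7} \approx -66368.0$)
$\sqrt{K \left(205 + 577\right) + F} = \sqrt{- 474 \left(205 + 577\right) - \frac{464579}{7}} = \sqrt{\left(-474\right) 782 - \frac{464579}{7}} = \sqrt{-370668 - \frac{464579}{7}} = \sqrt{- \frac{3059255}{7}} = \frac{i \sqrt{21414785}}{7}$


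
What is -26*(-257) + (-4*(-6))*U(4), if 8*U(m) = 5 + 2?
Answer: 6703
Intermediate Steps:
U(m) = 7/8 (U(m) = (5 + 2)/8 = (1/8)*7 = 7/8)
-26*(-257) + (-4*(-6))*U(4) = -26*(-257) - 4*(-6)*(7/8) = 6682 + 24*(7/8) = 6682 + 21 = 6703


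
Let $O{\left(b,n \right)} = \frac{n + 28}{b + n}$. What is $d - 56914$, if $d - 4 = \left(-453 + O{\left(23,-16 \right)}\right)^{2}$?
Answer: $\frac{7190691}{49} \approx 1.4675 \cdot 10^{5}$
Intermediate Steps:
$O{\left(b,n \right)} = \frac{28 + n}{b + n}$
$d = \frac{9979477}{49}$ ($d = 4 + \left(-453 + \frac{28 - 16}{23 - 16}\right)^{2} = 4 + \left(-453 + \frac{1}{7} \cdot 12\right)^{2} = 4 + \left(-453 + \frac{12}{7}\right)^{2} = 4 + \left(- \frac{3159}{7}\right)^{2} = 4 + \frac{9979281}{49} = \frac{9979477}{49} \approx 2.0366 \cdot 10^{5}$)
$d - 56914 = \frac{9979477}{49} - 56914 = \frac{7190691}{49}$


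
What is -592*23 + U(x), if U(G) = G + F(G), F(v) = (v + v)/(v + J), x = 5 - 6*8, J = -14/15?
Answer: -8999991/659 ≈ -13657.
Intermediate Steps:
J = -14/15 (J = -14*1/15 = -14/15 ≈ -0.93333)
x = -43 (x = 5 - 48 = -43)
F(v) = 2*v/(-14/15 + v) (F(v) = (v + v)/(v - 14/15) = (2*v)/(-14/15 + v) = 2*v/(-14/15 + v))
U(G) = G + 30*G/(-14 + 15*G)
-592*23 + U(x) = -592*23 - 43*(16 + 15*(-43))/(-14 + 15*(-43)) = -13616 - 43*(16 - 645)/(-14 - 645) = -13616 - 43*(-629)/(-659) = -13616 - 43*(-1/659)*(-629) = -13616 - 27047/659 = -8999991/659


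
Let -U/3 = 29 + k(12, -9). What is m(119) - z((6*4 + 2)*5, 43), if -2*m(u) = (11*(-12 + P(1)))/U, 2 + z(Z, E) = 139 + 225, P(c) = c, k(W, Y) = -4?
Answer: -54421/150 ≈ -362.81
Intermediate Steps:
U = -75 (U = -3*(29 - 4) = -3*25 = -75)
z(Z, E) = 362 (z(Z, E) = -2 + (139 + 225) = -2 + 364 = 362)
m(u) = -121/150 (m(u) = -11*(-12 + 1)/(2*(-75)) = -11*(-11)*(-1)/(2*75) = -(-121)*(-1)/(2*75) = -½*121/75 = -121/150)
m(119) - z((6*4 + 2)*5, 43) = -121/150 - 1*362 = -121/150 - 362 = -54421/150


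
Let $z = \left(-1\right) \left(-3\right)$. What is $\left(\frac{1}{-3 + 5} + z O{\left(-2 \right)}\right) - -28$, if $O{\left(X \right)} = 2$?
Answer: $\frac{69}{2} \approx 34.5$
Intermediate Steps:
$z = 3$
$\left(\frac{1}{-3 + 5} + z O{\left(-2 \right)}\right) - -28 = \left(\frac{1}{-3 + 5} + 3 \cdot 2\right) - -28 = \left(\frac{1}{2} + 6\right) + 28 = \frac{13}{2} + 28 = \frac{69}{2}$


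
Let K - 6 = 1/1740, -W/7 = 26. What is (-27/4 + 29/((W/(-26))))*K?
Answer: -762193/48720 ≈ -15.644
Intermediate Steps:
W = -182 (W = -7*26 = -182)
K = 10441/1740 (K = 6 + 1/1740 = 10441/1740 ≈ 6.0006)
(-27/4 + 29/((W/(-26))))*K = (-27/4 + 29/((-182/(-26))))*(10441/1740) = (-27*¼ + 29/((-182*(-1/26))))*(10441/1740) = (-27/4 + 29/7)*(10441/1740) = -73/28*10441/1740 = -762193/48720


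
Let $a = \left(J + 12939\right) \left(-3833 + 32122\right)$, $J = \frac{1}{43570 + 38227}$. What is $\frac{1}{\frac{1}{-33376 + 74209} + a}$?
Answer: $\frac{3340016901}{1222550966591407805} \approx 2.732 \cdot 10^{-9}$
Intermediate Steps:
$J = \frac{1}{81797} \approx 1.2225 \cdot 10^{-5}$
$a = \frac{29940268081976}{81797}$ ($a = \left(\frac{1}{81797} + 12939\right) \left(-3833 + 32122\right) = \frac{1058371384}{81797} \cdot 28289 = \frac{29940268081976}{81797} \approx 3.6603 \cdot 10^{8}$)
$\frac{1}{\frac{1}{-33376 + 74209} + a} = \frac{1}{\frac{1}{-33376 + 74209} + \frac{29940268081976}{81797}} = \frac{1}{\frac{1}{40833} + \frac{29940268081976}{81797}} = \frac{1}{\frac{1222550966591407805}{3340016901}} = \frac{3340016901}{1222550966591407805}$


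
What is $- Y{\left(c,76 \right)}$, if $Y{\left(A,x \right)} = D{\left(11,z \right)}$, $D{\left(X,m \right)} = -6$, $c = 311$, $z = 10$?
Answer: $6$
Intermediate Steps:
$Y{\left(A,x \right)} = -6$
$- Y{\left(c,76 \right)} = \left(-1\right) \left(-6\right) = 6$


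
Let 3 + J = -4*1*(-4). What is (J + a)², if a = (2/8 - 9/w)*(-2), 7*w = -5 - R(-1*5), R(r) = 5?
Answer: 1/100 ≈ 0.010000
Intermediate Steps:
w = -10/7 (w = (-5 - 1*5)/7 = (-5 - 5)/7 = (⅐)*(-10) = -10/7 ≈ -1.4286)
J = 13 (J = -3 - 4*1*(-4) = -3 - 4*(-4) = -3 + 16 = 13)
a = -131/10 (a = (2/8 - 9/(-10/7))*(-2) = (2*(⅛) - 9*(-7/10))*(-2) = (¼ + 63/10)*(-2) = (131/20)*(-2) = -131/10 ≈ -13.100)
(J + a)² = (13 - 131/10)² = (-⅒)² = 1/100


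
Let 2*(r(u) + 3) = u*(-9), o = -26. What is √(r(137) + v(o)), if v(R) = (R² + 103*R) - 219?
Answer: I*√11362/2 ≈ 53.296*I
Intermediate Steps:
r(u) = -3 - 9*u/2 (r(u) = -3 + (u*(-9))/2 = -3 + (-9*u)/2 = -3 - 9*u/2)
v(R) = -219 + R² + 103*R
√(r(137) + v(o)) = √((-3 - 9/2*137) + (-219 + (-26)² + 103*(-26))) = √((-3 - 1233/2) + (-219 + 676 - 2678)) = √(-1239/2 - 2221) = √(-5681/2) = I*√11362/2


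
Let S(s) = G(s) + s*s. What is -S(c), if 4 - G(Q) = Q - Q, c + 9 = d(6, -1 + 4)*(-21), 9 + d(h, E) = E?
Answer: -13693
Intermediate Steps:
d(h, E) = -9 + E
c = 117 (c = -9 + (-9 + (-1 + 4))*(-21) = -9 + (-9 + 3)*(-21) = -9 - 6*(-21) = -9 + 126 = 117)
G(Q) = 4 (G(Q) = 4 - (Q - Q) = 4 - 1*0 = 4 + 0 = 4)
S(s) = 4 + s**2 (S(s) = 4 + s*s = 4 + s**2)
-S(c) = -(4 + 117**2) = -(4 + 13689) = -1*13693 = -13693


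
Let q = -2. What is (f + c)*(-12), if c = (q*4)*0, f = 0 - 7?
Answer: 84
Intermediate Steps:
f = -7
c = 0 (c = -2*4*0 = -8*0 = 0)
(f + c)*(-12) = (-7 + 0)*(-12) = -7*(-12) = 84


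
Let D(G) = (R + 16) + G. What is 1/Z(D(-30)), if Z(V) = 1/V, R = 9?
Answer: -5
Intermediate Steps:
D(G) = 25 + G (D(G) = (9 + 16) + G = 25 + G)
1/Z(D(-30)) = 1/(1/(25 - 30)) = 1/(1/(-5)) = 1/(-1/5) = -5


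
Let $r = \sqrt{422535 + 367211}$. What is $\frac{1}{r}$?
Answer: $\frac{\sqrt{789746}}{789746} \approx 0.0011253$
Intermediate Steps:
$r = \sqrt{789746} \approx 888.68$
$\frac{1}{r} = \frac{1}{\sqrt{789746}} = \frac{\sqrt{789746}}{789746}$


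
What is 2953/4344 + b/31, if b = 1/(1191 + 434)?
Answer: 148761719/218829000 ≈ 0.67981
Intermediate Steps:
b = 1/1625 ≈ 0.00061538
2953/4344 + b/31 = 2953/4344 + (1/1625)/31 = 2953*(1/4344) + (1/1625)*(1/31) = 2953/4344 + 1/50375 = 148761719/218829000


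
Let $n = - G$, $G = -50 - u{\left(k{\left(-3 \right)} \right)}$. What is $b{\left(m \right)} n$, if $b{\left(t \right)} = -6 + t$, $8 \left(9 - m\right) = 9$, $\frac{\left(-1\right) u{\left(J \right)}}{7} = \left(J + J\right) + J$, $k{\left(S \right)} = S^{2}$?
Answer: $- \frac{2085}{8} \approx -260.63$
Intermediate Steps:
$u{\left(J \right)} = - 21 J$ ($u{\left(J \right)} = - 7 \left(\left(J + J\right) + J\right) = - 7 \left(2 J + J\right) = - 7 \cdot 3 J = - 21 J$)
$m = \frac{63}{8}$ ($m = 9 - \frac{9}{8} = \frac{63}{8} \approx 7.875$)
$G = 139$ ($G = -50 - - 21 \left(-3\right)^{2} = -50 - \left(-21\right) 9 = -50 - -189 = -50 + 189 = 139$)
$n = -139$ ($n = \left(-1\right) 139 = -139$)
$b{\left(m \right)} n = \left(-6 + \frac{63}{8}\right) \left(-139\right) = \frac{15}{8} \left(-139\right) = - \frac{2085}{8}$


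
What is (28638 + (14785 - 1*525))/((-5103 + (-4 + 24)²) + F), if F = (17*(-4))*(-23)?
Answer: -42898/3139 ≈ -13.666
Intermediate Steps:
F = 1564 (F = -68*(-23) = 1564)
(28638 + (14785 - 1*525))/((-5103 + (-4 + 24)²) + F) = (28638 + (14785 - 1*525))/((-5103 + (-4 + 24)²) + 1564) = (28638 + (14785 - 525))/((-5103 + 20²) + 1564) = (28638 + 14260)/((-5103 + 400) + 1564) = 42898/(-4703 + 1564) = 42898/(-3139) = 42898*(-1/3139) = -42898/3139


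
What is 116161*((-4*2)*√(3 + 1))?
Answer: -1858576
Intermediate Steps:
116161*((-4*2)*√(3 + 1)) = 116161*(-8*√4) = 116161*(-8*2) = 116161*(-16) = -1858576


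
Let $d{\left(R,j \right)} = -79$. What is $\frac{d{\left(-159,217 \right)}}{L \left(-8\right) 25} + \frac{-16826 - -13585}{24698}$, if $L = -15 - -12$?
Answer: $- \frac{1947871}{7409400} \approx -0.26289$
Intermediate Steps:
$L = -3$ ($L = -15 + 12 = -3$)
$\frac{d{\left(-159,217 \right)}}{L \left(-8\right) 25} + \frac{-16826 - -13585}{24698} = - \frac{79}{\left(-3\right) \left(-8\right) 25} + \frac{-16826 - -13585}{24698} = - \frac{79}{24 \cdot 25} + \left(-16826 + 13585\right) \frac{1}{24698} = - \frac{79}{600} - \frac{3241}{24698} = - \frac{1947871}{7409400}$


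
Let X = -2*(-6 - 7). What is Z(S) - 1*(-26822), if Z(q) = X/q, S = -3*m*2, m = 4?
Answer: 321851/12 ≈ 26821.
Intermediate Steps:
X = 26 (X = -2*(-13) = 26)
S = -24 (S = -3*4*2 = -12*2 = -24)
Z(q) = 26/q
Z(S) - 1*(-26822) = 26/(-24) - 1*(-26822) = 26*(-1/24) + 26822 = -13/12 + 26822 = 321851/12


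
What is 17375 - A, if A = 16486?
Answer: 889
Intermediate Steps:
17375 - A = 17375 - 1*16486 = 17375 - 16486 = 889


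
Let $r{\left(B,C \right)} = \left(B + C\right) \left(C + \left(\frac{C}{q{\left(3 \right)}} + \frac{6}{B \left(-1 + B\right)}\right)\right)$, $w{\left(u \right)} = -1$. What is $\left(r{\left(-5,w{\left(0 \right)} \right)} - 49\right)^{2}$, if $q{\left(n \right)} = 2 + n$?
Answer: $1849$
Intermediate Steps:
$r{\left(B,C \right)} = \left(B + C\right) \left(\frac{6 C}{5} + \frac{6}{B \left(-1 + B\right)}\right)$ ($r{\left(B,C \right)} = \left(B + C\right) \left(C + \left(\frac{C}{2 + 3} + \frac{6}{B \left(-1 + B\right)}\right)\right) = \left(B + C\right) \left(C + \left(\frac{C}{5} + 6 \frac{1}{B \left(-1 + B\right)}\right)\right) = \left(B + C\right) \left(C + \left(C \frac{1}{5} + \frac{6}{B \left(-1 + B\right)}\right)\right) = \left(B + C\right) \left(C + \left(\frac{C}{5} + \frac{6}{B \left(-1 + B\right)}\right)\right) = \left(B + C\right) \left(\frac{6 C}{5} + \frac{6}{B \left(-1 + B\right)}\right)$)
$\left(r{\left(-5,w{\left(0 \right)} \right)} - 49\right)^{2} = \left(\frac{6 \left(5 \left(-5\right) + 5 \left(-1\right) - \left(-5\right)^{3} + \left(-5\right)^{2} \left(-1\right)^{2} - - 5 \left(-1\right)^{2} - - \left(-5\right)^{2}\right)}{5 \left(-5\right) \left(-1 - 5\right)} - 49\right)^{2} = \left(\frac{6}{5} \left(- \frac{1}{5}\right) \frac{1}{-6} \left(-25 - 5 - -125 + 25 \cdot 1 - \left(-5\right) 1 - \left(-1\right) 25\right) - 49\right)^{2} = \left(\frac{6}{5} \left(- \frac{1}{5}\right) \left(- \frac{1}{6}\right) \left(-25 - 5 + 125 + 25 + 5 + 25\right) - 49\right)^{2} = \left(\frac{6}{5} \left(- \frac{1}{5}\right) \left(- \frac{1}{6}\right) 150 - 49\right)^{2} = \left(6 - 49\right)^{2} = \left(-43\right)^{2} = 1849$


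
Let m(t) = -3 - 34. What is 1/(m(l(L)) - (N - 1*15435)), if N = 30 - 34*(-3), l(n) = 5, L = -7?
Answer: 1/15266 ≈ 6.5505e-5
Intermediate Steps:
m(t) = -37
N = 132 (N = 30 + 102 = 132)
1/(m(l(L)) - (N - 1*15435)) = 1/(-37 - (132 - 1*15435)) = 1/(-37 - (132 - 15435)) = 1/(-37 - 1*(-15303)) = 1/(-37 + 15303) = 1/15266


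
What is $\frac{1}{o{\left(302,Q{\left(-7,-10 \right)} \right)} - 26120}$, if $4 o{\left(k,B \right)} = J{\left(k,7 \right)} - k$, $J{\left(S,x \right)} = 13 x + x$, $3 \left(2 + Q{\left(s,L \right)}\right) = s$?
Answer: $- \frac{1}{26171} \approx -3.821 \cdot 10^{-5}$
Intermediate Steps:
$Q{\left(s,L \right)} = -2 + \frac{s}{3}$
$J{\left(S,x \right)} = 14 x$
$o{\left(k,B \right)} = \frac{49}{2} - \frac{k}{4}$ ($o{\left(k,B \right)} = \frac{14 \cdot 7 - k}{4} = \frac{98 - k}{4} = \frac{49}{2} - \frac{k}{4}$)
$\frac{1}{o{\left(302,Q{\left(-7,-10 \right)} \right)} - 26120} = \frac{1}{\left(\frac{49}{2} - \frac{151}{2}\right) - 26120} = \frac{1}{-51 - 26120} = \frac{1}{-26171} = - \frac{1}{26171}$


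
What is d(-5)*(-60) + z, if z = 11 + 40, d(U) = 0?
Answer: 51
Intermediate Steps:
z = 51
d(-5)*(-60) + z = 0*(-60) + 51 = 0 + 51 = 51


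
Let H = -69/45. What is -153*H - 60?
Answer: 873/5 ≈ 174.60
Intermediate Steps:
H = -23/15 (H = -69*1/45 = -23/15 ≈ -1.5333)
-153*H - 60 = -153*(-23/15) - 60 = 1173/5 - 60 = 873/5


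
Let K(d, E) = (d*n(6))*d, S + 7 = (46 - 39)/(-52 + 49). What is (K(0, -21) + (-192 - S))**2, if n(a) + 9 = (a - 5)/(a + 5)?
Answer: 300304/9 ≈ 33367.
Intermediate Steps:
n(a) = -9 + (-5 + a)/(5 + a) (n(a) = -9 + (a - 5)/(a + 5) = -9 + (-5 + a)/(5 + a))
S = -28/3 (S = -7 + (46 - 39)/(-52 + 49) = -7 + 7/(-3) = -7 + 7*(-1/3) = -7 - 7/3 = -28/3 ≈ -9.3333)
K(d, E) = -98*d**2/11 (K(d, E) = (d*(2*(-25 - 4*6)/(5 + 6)))*d = (d*(2*(-25 - 24)/11))*d = (d*(2*(1/11)*(-49)))*d = (d*(-98/11))*d = (-98*d/11)*d = -98*d**2/11)
(K(0, -21) + (-192 - S))**2 = (-98/11*0**2 + (-192 - 1*(-28/3)))**2 = (-98/11*0 + (-192 + 28/3))**2 = (0 - 548/3)**2 = (-548/3)**2 = 300304/9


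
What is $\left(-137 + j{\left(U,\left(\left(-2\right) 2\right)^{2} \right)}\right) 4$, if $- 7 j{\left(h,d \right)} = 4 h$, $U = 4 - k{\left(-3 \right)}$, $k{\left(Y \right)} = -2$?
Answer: $- \frac{3932}{7} \approx -561.71$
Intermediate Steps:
$U = 6$ ($U = 4 - -2 = 4 + 2 = 6$)
$j{\left(h,d \right)} = - \frac{4 h}{7}$
$\left(-137 + j{\left(U,\left(\left(-2\right) 2\right)^{2} \right)}\right) 4 = \left(-137 - \frac{24}{7}\right) 4 = \left(- \frac{983}{7}\right) 4 = - \frac{3932}{7}$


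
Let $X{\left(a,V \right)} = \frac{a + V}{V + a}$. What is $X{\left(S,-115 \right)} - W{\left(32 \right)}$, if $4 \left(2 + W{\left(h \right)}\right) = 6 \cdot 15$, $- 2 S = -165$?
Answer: $- \frac{39}{2} \approx -19.5$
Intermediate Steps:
$S = \frac{165}{2}$ ($S = \left(- \frac{1}{2}\right) \left(-165\right) = \frac{165}{2} \approx 82.5$)
$X{\left(a,V \right)} = 1$ ($X{\left(a,V \right)} = \frac{V + a}{V + a} = 1$)
$W{\left(h \right)} = \frac{41}{2}$ ($W{\left(h \right)} = -2 + \frac{6 \cdot 15}{4} = -2 + \frac{1}{4} \cdot 90 = -2 + \frac{45}{2} = \frac{41}{2}$)
$X{\left(S,-115 \right)} - W{\left(32 \right)} = 1 - \frac{41}{2} = - \frac{39}{2}$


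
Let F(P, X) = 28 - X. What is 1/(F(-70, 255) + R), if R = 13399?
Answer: 1/13172 ≈ 7.5919e-5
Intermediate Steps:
1/(F(-70, 255) + R) = 1/((28 - 1*255) + 13399) = 1/((28 - 255) + 13399) = 1/(-227 + 13399) = 1/13172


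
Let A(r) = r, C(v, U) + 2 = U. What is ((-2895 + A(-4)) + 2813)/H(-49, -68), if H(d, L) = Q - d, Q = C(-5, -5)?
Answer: -43/21 ≈ -2.0476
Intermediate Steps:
C(v, U) = -2 + U
Q = -7 (Q = -2 - 5 = -7)
H(d, L) = -7 - d
((-2895 + A(-4)) + 2813)/H(-49, -68) = ((-2895 - 4) + 2813)/(-7 - 1*(-49)) = (-2899 + 2813)/(-7 + 49) = -86/42 = -86*1/42 = -43/21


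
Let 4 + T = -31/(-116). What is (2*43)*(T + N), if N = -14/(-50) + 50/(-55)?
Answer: -5983149/15950 ≈ -375.12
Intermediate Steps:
N = -173/275 (N = -14*(-1/50) + 50*(-1/55) = 7/25 - 10/11 = -173/275 ≈ -0.62909)
T = -433/116 (T = -4 - 31/(-116) = -4 - 31*(-1/116) = -4 + 31/116 = -433/116 ≈ -3.7328)
(2*43)*(T + N) = (2*43)*(-433/116 - 173/275) = 86*(-139143/31900) = -5983149/15950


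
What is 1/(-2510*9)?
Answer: -1/22590 ≈ -4.4267e-5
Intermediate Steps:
1/(-2510*9) = 1/(-22590) = -1/22590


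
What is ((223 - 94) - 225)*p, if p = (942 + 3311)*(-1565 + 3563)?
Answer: -815759424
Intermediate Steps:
p = 8497494 (p = 4253*1998 = 8497494)
((223 - 94) - 225)*p = ((223 - 94) - 225)*8497494 = (129 - 225)*8497494 = -96*8497494 = -815759424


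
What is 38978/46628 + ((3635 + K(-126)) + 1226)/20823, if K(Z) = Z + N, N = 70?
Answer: 517843217/485467422 ≈ 1.0667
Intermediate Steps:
K(Z) = 70 + Z (K(Z) = Z + 70 = 70 + Z)
38978/46628 + ((3635 + K(-126)) + 1226)/20823 = 38978/46628 + ((3635 + (70 - 126)) + 1226)/20823 = 38978*(1/46628) + ((3635 - 56) + 1226)*(1/20823) = 19489/23314 + (3579 + 1226)*(1/20823) = 19489/23314 + 4805*(1/20823) = 19489/23314 + 4805/20823 = 517843217/485467422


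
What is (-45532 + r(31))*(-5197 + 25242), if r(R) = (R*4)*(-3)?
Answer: -920145680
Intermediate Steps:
r(R) = -12*R (r(R) = (4*R)*(-3) = -12*R)
(-45532 + r(31))*(-5197 + 25242) = (-45532 - 12*31)*(-5197 + 25242) = (-45532 - 372)*20045 = -45904*20045 = -920145680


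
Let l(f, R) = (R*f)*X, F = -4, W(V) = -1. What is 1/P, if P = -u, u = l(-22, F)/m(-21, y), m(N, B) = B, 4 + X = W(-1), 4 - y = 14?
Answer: -1/44 ≈ -0.022727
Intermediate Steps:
y = -10 (y = 4 - 1*14 = 4 - 14 = -10)
X = -5 (X = -4 - 1 = -5)
l(f, R) = -5*R*f (l(f, R) = (R*f)*(-5) = -5*R*f)
u = 44 (u = -5*(-4)*(-22)/(-10) = -440*(-⅒) = 44)
P = -44 (P = -1*44 = -44)
1/P = 1/(-44) = -1/44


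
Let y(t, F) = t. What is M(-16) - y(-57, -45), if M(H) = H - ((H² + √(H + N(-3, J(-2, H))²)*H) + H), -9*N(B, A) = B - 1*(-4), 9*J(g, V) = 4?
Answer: -199 + 16*I*√1295/9 ≈ -199.0 + 63.975*I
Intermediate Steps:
J(g, V) = 4/9 (J(g, V) = (⅑)*4 = 4/9)
N(B, A) = -4/9 - B/9 (N(B, A) = -(B - 1*(-4))/9 = -(B + 4)/9 = -(4 + B)/9 = -4/9 - B/9)
M(H) = -H² - H*√(1/81 + H) (M(H) = H - ((H² + √(H + (-4/9 - ⅑*(-3))²)*H) + H) = H - ((H² + √(H + (-4/9 + ⅓)²)*H) + H) = H - ((H² + √(H + (-⅑)²)*H) + H) = H - ((H² + √(H + 1/81)*H) + H) = H - ((H² + √(1/81 + H)*H) + H) = H - ((H² + H*√(1/81 + H)) + H) = H - (H + H² + H*√(1/81 + H)) = H + (-H - H² - H*√(1/81 + H)) = -H² - H*√(1/81 + H))
M(-16) - y(-57, -45) = -⅑*(-16)*(√(1 + 81*(-16)) + 9*(-16)) - 1*(-57) = -⅑*(-16)*(√(1 - 1296) - 144) + 57 = -⅑*(-16)*(√(-1295) - 144) + 57 = -⅑*(-16)*(I*√1295 - 144) + 57 = -⅑*(-16)*(-144 + I*√1295) + 57 = (-256 + 16*I*√1295/9) + 57 = -199 + 16*I*√1295/9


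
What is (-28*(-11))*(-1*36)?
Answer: -11088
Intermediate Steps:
(-28*(-11))*(-1*36) = 308*(-36) = -11088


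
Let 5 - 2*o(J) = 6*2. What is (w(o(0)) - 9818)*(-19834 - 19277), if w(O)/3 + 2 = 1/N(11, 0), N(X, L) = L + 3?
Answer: 384187353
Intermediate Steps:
N(X, L) = 3 + L
o(J) = -7/2 (o(J) = 5/2 - 3*2 = 5/2 - ½*12 = 5/2 - 6 = -7/2)
w(O) = -5 (w(O) = -6 + 3/(3 + 0) = -6 + 3/3 = -6 + 3*(⅓) = -6 + 1 = -5)
(w(o(0)) - 9818)*(-19834 - 19277) = (-5 - 9818)*(-19834 - 19277) = -9823*(-39111) = 384187353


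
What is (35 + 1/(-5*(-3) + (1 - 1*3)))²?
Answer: 207936/169 ≈ 1230.4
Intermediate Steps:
(35 + 1/(-5*(-3) + (1 - 1*3)))² = (35 + 1/(15 + (1 - 3)))² = (35 + 1/(15 - 2))² = (35 + 1/13)² = (456/13)² = 207936/169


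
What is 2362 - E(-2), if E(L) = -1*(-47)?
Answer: 2315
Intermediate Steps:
E(L) = 47
2362 - E(-2) = 2362 - 1*47 = 2362 - 47 = 2315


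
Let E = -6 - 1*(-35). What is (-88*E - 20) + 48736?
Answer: 46164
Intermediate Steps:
E = 29 (E = -6 + 35 = 29)
(-88*E - 20) + 48736 = (-88*29 - 20) + 48736 = (-2552 - 20) + 48736 = -2572 + 48736 = 46164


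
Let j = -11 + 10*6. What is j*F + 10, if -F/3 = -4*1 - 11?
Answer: 2215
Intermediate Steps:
F = 45 (F = -3*(-4*1 - 11) = -3*(-4 - 11) = -3*(-15) = 45)
j = 49 (j = -11 + 60 = 49)
j*F + 10 = 49*45 + 10 = 2205 + 10 = 2215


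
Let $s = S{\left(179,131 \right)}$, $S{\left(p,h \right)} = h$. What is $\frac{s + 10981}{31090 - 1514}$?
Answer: $\frac{1389}{3697} \approx 0.37571$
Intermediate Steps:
$s = 131$
$\frac{s + 10981}{31090 - 1514} = \frac{131 + 10981}{31090 - 1514} = \frac{11112}{29576} = 11112 \cdot \frac{1}{29576} = \frac{1389}{3697}$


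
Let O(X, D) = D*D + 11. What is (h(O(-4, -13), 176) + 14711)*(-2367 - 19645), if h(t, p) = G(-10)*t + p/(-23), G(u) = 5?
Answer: -7899600524/23 ≈ -3.4346e+8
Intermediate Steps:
O(X, D) = 11 + D² (O(X, D) = D² + 11 = 11 + D²)
h(t, p) = 5*t - p/23 (h(t, p) = 5*t + p/(-23) = 5*t - p/23)
(h(O(-4, -13), 176) + 14711)*(-2367 - 19645) = ((5*(11 + (-13)²) - 1/23*176) + 14711)*(-2367 - 19645) = ((5*(11 + 169) - 176/23) + 14711)*(-22012) = ((5*180 - 176/23) + 14711)*(-22012) = ((900 - 176/23) + 14711)*(-22012) = (20524/23 + 14711)*(-22012) = (358877/23)*(-22012) = -7899600524/23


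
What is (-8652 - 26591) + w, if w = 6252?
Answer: -28991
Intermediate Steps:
(-8652 - 26591) + w = (-8652 - 26591) + 6252 = -35243 + 6252 = -28991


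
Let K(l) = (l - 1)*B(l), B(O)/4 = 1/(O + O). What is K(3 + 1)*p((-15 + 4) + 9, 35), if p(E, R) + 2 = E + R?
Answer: 93/2 ≈ 46.500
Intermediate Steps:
B(O) = 2/O (B(O) = 4/(O + O) = 4/((2*O)) = 4*(1/(2*O)) = 2/O)
K(l) = 2*(-1 + l)/l (K(l) = (l - 1)*(2/l) = (-1 + l)*(2/l) = 2*(-1 + l)/l)
p(E, R) = -2 + E + R (p(E, R) = -2 + (E + R) = -2 + E + R)
K(3 + 1)*p((-15 + 4) + 9, 35) = (2 - 2/(3 + 1))*(-2 + ((-15 + 4) + 9) + 35) = (2 - 2/4)*(-2 + (-11 + 9) + 35) = (2 - 2*1/4)*(-2 - 2 + 35) = (2 - 1/2)*31 = (3/2)*31 = 93/2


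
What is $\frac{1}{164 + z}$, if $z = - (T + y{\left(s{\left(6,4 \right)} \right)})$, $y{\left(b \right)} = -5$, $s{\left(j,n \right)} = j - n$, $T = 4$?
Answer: $\frac{1}{165} \approx 0.0060606$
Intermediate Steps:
$z = 1$ ($z = - (4 - 5) = \left(-1\right) \left(-1\right) = 1$)
$\frac{1}{164 + z} = \frac{1}{164 + 1} = \frac{1}{165}$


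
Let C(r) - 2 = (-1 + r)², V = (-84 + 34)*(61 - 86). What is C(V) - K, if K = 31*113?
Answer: 1556500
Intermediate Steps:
V = 1250 (V = -50*(-25) = 1250)
K = 3503
C(r) = 2 + (-1 + r)²
C(V) - K = (2 + (-1 + 1250)²) - 1*3503 = (2 + 1249²) - 3503 = (2 + 1560001) - 3503 = 1560003 - 3503 = 1556500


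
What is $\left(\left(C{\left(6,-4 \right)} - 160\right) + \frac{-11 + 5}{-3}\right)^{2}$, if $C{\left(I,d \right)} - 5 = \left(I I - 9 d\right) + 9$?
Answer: $5184$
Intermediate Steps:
$C{\left(I,d \right)} = 14 + I^{2} - 9 d$ ($C{\left(I,d \right)} = 5 + \left(\left(I I - 9 d\right) + 9\right) = 5 + \left(\left(I^{2} - 9 d\right) + 9\right) = 5 + \left(9 + I^{2} - 9 d\right) = 14 + I^{2} - 9 d$)
$\left(\left(C{\left(6,-4 \right)} - 160\right) + \frac{-11 + 5}{-3}\right)^{2} = \left(\left(\left(14 + 6^{2} - -36\right) - 160\right) + \frac{-11 + 5}{-3}\right)^{2} = \left(\left(\left(14 + 36 + 36\right) - 160\right) - -2\right)^{2} = \left(\left(86 - 160\right) + 2\right)^{2} = \left(-74 + 2\right)^{2} = \left(-72\right)^{2} = 5184$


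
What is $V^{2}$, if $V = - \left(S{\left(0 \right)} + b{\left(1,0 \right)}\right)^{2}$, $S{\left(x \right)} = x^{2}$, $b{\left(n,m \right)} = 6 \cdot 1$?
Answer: $1296$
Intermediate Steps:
$b{\left(n,m \right)} = 6$
$V = -36$ ($V = - \left(0^{2} + 6\right)^{2} = - \left(0 + 6\right)^{2} = - 6^{2} = \left(-1\right) 36 = -36$)
$V^{2} = \left(-36\right)^{2} = 1296$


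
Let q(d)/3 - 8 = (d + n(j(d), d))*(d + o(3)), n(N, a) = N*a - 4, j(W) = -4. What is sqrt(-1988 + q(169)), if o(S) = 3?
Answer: 2*I*sqrt(66410) ≈ 515.4*I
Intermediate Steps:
n(N, a) = -4 + N*a
q(d) = 24 + 3*(-4 - 3*d)*(3 + d) (q(d) = 24 + 3*((d + (-4 - 4*d))*(d + 3)) = 24 + 3*((-4 - 3*d)*(3 + d)) = 24 + 3*(-4 - 3*d)*(3 + d))
sqrt(-1988 + q(169)) = sqrt(-1988 + (-12 - 39*169 - 9*169**2)) = sqrt(-1988 + (-12 - 6591 - 9*28561)) = sqrt(-1988 + (-12 - 6591 - 257049)) = sqrt(-1988 - 263652) = sqrt(-265640) = 2*I*sqrt(66410)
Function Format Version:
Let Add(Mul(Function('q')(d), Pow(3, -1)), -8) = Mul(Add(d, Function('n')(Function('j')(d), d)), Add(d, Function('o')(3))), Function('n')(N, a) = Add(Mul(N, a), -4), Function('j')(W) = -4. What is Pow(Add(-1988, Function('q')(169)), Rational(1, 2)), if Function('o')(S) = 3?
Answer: Mul(2, I, Pow(66410, Rational(1, 2))) ≈ Mul(515.40, I)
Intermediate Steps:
Function('n')(N, a) = Add(-4, Mul(N, a))
Function('q')(d) = Add(24, Mul(3, Add(-4, Mul(-3, d)), Add(3, d))) (Function('q')(d) = Add(24, Mul(3, Mul(Add(d, Add(-4, Mul(-4, d))), Add(d, 3)))) = Add(24, Mul(3, Mul(Add(-4, Mul(-3, d)), Add(3, d)))) = Add(24, Mul(3, Add(-4, Mul(-3, d)), Add(3, d))))
Pow(Add(-1988, Function('q')(169)), Rational(1, 2)) = Pow(Add(-1988, Add(-12, Mul(-39, 169), Mul(-9, Pow(169, 2)))), Rational(1, 2)) = Pow(Add(-1988, Add(-12, -6591, Mul(-9, 28561))), Rational(1, 2)) = Pow(Add(-1988, Add(-12, -6591, -257049)), Rational(1, 2)) = Pow(Add(-1988, -263652), Rational(1, 2)) = Pow(-265640, Rational(1, 2)) = Mul(2, I, Pow(66410, Rational(1, 2)))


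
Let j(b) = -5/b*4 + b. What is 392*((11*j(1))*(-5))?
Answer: 409640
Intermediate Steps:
j(b) = b - 20/b (j(b) = -20/b + b = b - 20/b)
392*((11*j(1))*(-5)) = 392*((11*(1 - 20/1))*(-5)) = 392*((11*(1 - 20*1))*(-5)) = 392*((11*(1 - 20))*(-5)) = 392*((11*(-19))*(-5)) = 392*(-209*(-5)) = 392*1045 = 409640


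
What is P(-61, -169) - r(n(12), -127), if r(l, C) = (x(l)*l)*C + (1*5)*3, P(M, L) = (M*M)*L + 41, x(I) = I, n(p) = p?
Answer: -610535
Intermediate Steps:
P(M, L) = 41 + L*M² (P(M, L) = M²*L + 41 = L*M² + 41 = 41 + L*M²)
r(l, C) = 15 + C*l² (r(l, C) = (l*l)*C + (1*5)*3 = l²*C + 5*3 = C*l² + 15 = 15 + C*l²)
P(-61, -169) - r(n(12), -127) = (41 - 169*(-61)²) - (15 - 127*12²) = (41 - 169*3721) - (15 - 127*144) = (41 - 628849) - (15 - 18288) = -628808 - 1*(-18273) = -628808 + 18273 = -610535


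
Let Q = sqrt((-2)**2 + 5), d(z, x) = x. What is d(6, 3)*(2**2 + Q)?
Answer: 21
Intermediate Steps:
Q = 3 (Q = sqrt(4 + 5) = sqrt(9) = 3)
d(6, 3)*(2**2 + Q) = 3*(2**2 + 3) = 3*(4 + 3) = 3*7 = 21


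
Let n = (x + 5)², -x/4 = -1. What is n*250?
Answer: 20250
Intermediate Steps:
x = 4 (x = -4*(-1) = 4)
n = 81 (n = (4 + 5)² = 9² = 81)
n*250 = 81*250 = 20250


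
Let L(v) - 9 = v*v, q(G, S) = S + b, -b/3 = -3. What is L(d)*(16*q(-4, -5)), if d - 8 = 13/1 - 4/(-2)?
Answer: 34432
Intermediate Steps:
b = 9 (b = -3*(-3) = 9)
q(G, S) = 9 + S (q(G, S) = S + 9 = 9 + S)
d = 23 (d = 8 + (13/1 - 4/(-2)) = 8 + (13*1 - 4*(-1/2)) = 8 + (13 + 2) = 8 + 15 = 23)
L(v) = 9 + v**2 (L(v) = 9 + v*v = 9 + v**2)
L(d)*(16*q(-4, -5)) = (9 + 23**2)*(16*(9 - 5)) = (9 + 529)*(16*4) = 538*64 = 34432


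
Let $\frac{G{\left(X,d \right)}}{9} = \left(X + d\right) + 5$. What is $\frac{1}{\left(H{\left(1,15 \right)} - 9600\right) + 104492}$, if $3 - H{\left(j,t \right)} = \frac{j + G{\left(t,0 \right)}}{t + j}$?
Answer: $\frac{16}{1518139} \approx 1.0539 \cdot 10^{-5}$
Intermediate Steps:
$G{\left(X,d \right)} = 45 + 9 X + 9 d$ ($G{\left(X,d \right)} = 9 \left(\left(X + d\right) + 5\right) = 9 \left(5 + X + d\right) = 45 + 9 X + 9 d$)
$H{\left(j,t \right)} = 3 - \frac{45 + j + 9 t}{j + t}$ ($H{\left(j,t \right)} = 3 - \frac{j + \left(45 + 9 t + 9 \cdot 0\right)}{t + j} = 3 - \frac{j + \left(45 + 9 t + 0\right)}{j + t} = 3 - \frac{j + \left(45 + 9 t\right)}{j + t} = 3 - \frac{45 + j + 9 t}{j + t}$)
$\frac{1}{\left(H{\left(1,15 \right)} - 9600\right) + 104492} = \frac{1}{\left(\frac{-45 - 90 + 2 \cdot 1}{1 + 15} - 9600\right) + 104492} = \frac{1}{\left(\frac{-45 - 90 + 2}{16} - 9600\right) + 104492} = \frac{1}{\left(\frac{1}{16} \left(-133\right) - 9600\right) + 104492} = \frac{1}{\left(- \frac{133}{16} - 9600\right) + 104492} = \frac{1}{- \frac{153733}{16} + 104492} = \frac{1}{\frac{1518139}{16}} = \frac{16}{1518139}$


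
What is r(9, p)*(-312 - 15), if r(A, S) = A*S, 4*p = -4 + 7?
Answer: -8829/4 ≈ -2207.3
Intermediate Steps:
p = 3/4 (p = (-4 + 7)/4 = (1/4)*3 = 3/4 ≈ 0.75000)
r(9, p)*(-312 - 15) = (9*(3/4))*(-312 - 15) = (27/4)*(-327) = -8829/4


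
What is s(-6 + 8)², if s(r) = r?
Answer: 4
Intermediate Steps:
s(-6 + 8)² = (-6 + 8)² = 2² = 4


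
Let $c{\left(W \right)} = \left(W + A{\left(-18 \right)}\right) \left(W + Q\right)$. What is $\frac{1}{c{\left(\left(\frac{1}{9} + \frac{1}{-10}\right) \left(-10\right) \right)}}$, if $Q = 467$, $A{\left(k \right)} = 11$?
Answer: $\frac{81}{411796} \approx 0.0001967$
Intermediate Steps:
$c{\left(W \right)} = \left(11 + W\right) \left(467 + W\right)$ ($c{\left(W \right)} = \left(W + 11\right) \left(W + 467\right) = \left(11 + W\right) \left(467 + W\right)$)
$\frac{1}{c{\left(\left(\frac{1}{9} + \frac{1}{-10}\right) \left(-10\right) \right)}} = \frac{1}{5137 + \left(\left(\frac{1}{9} + \frac{1}{-10}\right) \left(-10\right)\right)^{2} + 478 \left(\frac{1}{9} + \frac{1}{-10}\right) \left(-10\right)} = \frac{1}{5137 + \left(\left(\frac{1}{9} - \frac{1}{10}\right) \left(-10\right)\right)^{2} + 478 \left(\frac{1}{9} - \frac{1}{10}\right) \left(-10\right)} = \frac{1}{5137 + \left(\frac{1}{90} \left(-10\right)\right)^{2} + 478 \cdot \frac{1}{90} \left(-10\right)} = \frac{1}{5137 + \left(- \frac{1}{9}\right)^{2} + 478 \left(- \frac{1}{9}\right)} = \frac{1}{5137 + \frac{1}{81} - \frac{478}{9}} = \frac{1}{\frac{411796}{81}} = \frac{81}{411796}$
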